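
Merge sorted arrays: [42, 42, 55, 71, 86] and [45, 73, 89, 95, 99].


Take 42 from A
Take 42 from A
Take 45 from B
Take 55 from A
Take 71 from A
Take 73 from B
Take 86 from A

Merged: [42, 42, 45, 55, 71, 73, 86, 89, 95, 99]


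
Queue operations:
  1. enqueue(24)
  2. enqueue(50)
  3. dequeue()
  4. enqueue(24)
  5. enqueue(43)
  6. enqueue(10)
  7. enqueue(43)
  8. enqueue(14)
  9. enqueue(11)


enqueue(24) -> [24]
enqueue(50) -> [24, 50]
dequeue()->24, [50]
enqueue(24) -> [50, 24]
enqueue(43) -> [50, 24, 43]
enqueue(10) -> [50, 24, 43, 10]
enqueue(43) -> [50, 24, 43, 10, 43]
enqueue(14) -> [50, 24, 43, 10, 43, 14]
enqueue(11) -> [50, 24, 43, 10, 43, 14, 11]

Final queue: [50, 24, 43, 10, 43, 14, 11]


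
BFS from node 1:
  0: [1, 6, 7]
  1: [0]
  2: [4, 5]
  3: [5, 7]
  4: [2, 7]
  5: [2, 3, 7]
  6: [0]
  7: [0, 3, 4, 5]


Visit 1, enqueue [0]
Visit 0, enqueue [6, 7]
Visit 6, enqueue []
Visit 7, enqueue [3, 4, 5]
Visit 3, enqueue []
Visit 4, enqueue [2]
Visit 5, enqueue []
Visit 2, enqueue []

BFS order: [1, 0, 6, 7, 3, 4, 5, 2]


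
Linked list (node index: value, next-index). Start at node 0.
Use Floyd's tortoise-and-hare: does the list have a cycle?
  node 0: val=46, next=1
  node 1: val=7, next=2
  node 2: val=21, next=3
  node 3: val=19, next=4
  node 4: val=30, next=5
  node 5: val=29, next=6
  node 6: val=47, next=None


Floyd's tortoise (slow, +1) and hare (fast, +2):
  init: slow=0, fast=0
  step 1: slow=1, fast=2
  step 2: slow=2, fast=4
  step 3: slow=3, fast=6
  step 4: fast -> None, no cycle

Cycle: no


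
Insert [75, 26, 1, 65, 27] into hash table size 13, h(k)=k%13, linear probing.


Insert 75: h=10 -> slot 10
Insert 26: h=0 -> slot 0
Insert 1: h=1 -> slot 1
Insert 65: h=0, 2 probes -> slot 2
Insert 27: h=1, 2 probes -> slot 3

Table: [26, 1, 65, 27, None, None, None, None, None, None, 75, None, None]


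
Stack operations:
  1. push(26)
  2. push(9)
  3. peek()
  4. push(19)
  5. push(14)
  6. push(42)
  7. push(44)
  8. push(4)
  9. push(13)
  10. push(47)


push(26) -> [26]
push(9) -> [26, 9]
peek()->9
push(19) -> [26, 9, 19]
push(14) -> [26, 9, 19, 14]
push(42) -> [26, 9, 19, 14, 42]
push(44) -> [26, 9, 19, 14, 42, 44]
push(4) -> [26, 9, 19, 14, 42, 44, 4]
push(13) -> [26, 9, 19, 14, 42, 44, 4, 13]
push(47) -> [26, 9, 19, 14, 42, 44, 4, 13, 47]

Final stack: [26, 9, 19, 14, 42, 44, 4, 13, 47]


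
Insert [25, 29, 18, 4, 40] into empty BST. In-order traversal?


Insert 25: root
Insert 29: R from 25
Insert 18: L from 25
Insert 4: L from 25 -> L from 18
Insert 40: R from 25 -> R from 29

In-order: [4, 18, 25, 29, 40]


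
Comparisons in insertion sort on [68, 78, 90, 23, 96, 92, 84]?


Algorithm: insertion sort
Input: [68, 78, 90, 23, 96, 92, 84]
Sorted: [23, 68, 78, 84, 90, 92, 96]

12


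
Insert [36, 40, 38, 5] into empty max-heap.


Insert 36: [36]
Insert 40: [40, 36]
Insert 38: [40, 36, 38]
Insert 5: [40, 36, 38, 5]

Final heap: [40, 36, 38, 5]


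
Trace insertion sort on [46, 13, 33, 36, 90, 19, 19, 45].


Initial: [46, 13, 33, 36, 90, 19, 19, 45]
Insert 13: [13, 46, 33, 36, 90, 19, 19, 45]
Insert 33: [13, 33, 46, 36, 90, 19, 19, 45]
Insert 36: [13, 33, 36, 46, 90, 19, 19, 45]
Insert 90: [13, 33, 36, 46, 90, 19, 19, 45]
Insert 19: [13, 19, 33, 36, 46, 90, 19, 45]
Insert 19: [13, 19, 19, 33, 36, 46, 90, 45]
Insert 45: [13, 19, 19, 33, 36, 45, 46, 90]

Sorted: [13, 19, 19, 33, 36, 45, 46, 90]


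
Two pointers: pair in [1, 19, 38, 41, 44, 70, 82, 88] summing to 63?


lo=0(1)+hi=7(88)=89
lo=0(1)+hi=6(82)=83
lo=0(1)+hi=5(70)=71
lo=0(1)+hi=4(44)=45
lo=1(19)+hi=4(44)=63

Yes: 19+44=63


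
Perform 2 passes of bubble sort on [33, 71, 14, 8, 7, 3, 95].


Initial: [33, 71, 14, 8, 7, 3, 95]
Pass 1: [33, 14, 8, 7, 3, 71, 95] (4 swaps)
Pass 2: [14, 8, 7, 3, 33, 71, 95] (4 swaps)

After 2 passes: [14, 8, 7, 3, 33, 71, 95]


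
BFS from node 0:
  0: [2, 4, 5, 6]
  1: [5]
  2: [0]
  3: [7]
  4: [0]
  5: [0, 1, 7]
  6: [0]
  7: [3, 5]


Visit 0, enqueue [2, 4, 5, 6]
Visit 2, enqueue []
Visit 4, enqueue []
Visit 5, enqueue [1, 7]
Visit 6, enqueue []
Visit 1, enqueue []
Visit 7, enqueue [3]
Visit 3, enqueue []

BFS order: [0, 2, 4, 5, 6, 1, 7, 3]


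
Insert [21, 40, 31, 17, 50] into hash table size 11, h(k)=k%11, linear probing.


Insert 21: h=10 -> slot 10
Insert 40: h=7 -> slot 7
Insert 31: h=9 -> slot 9
Insert 17: h=6 -> slot 6
Insert 50: h=6, 2 probes -> slot 8

Table: [None, None, None, None, None, None, 17, 40, 50, 31, 21]


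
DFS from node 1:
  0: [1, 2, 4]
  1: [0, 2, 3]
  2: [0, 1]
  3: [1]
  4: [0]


Visit 1, push [3, 2, 0]
Visit 0, push [4, 2]
Visit 2, push []
Visit 4, push []
Visit 3, push []

DFS order: [1, 0, 2, 4, 3]


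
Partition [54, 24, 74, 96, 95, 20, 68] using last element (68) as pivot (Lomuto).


Pivot: 68
  54 <= 68: advance i (no swap)
  24 <= 68: advance i (no swap)
  20 <= 68: swap -> [54, 24, 20, 96, 95, 74, 68]
Place pivot at 3: [54, 24, 20, 68, 95, 74, 96]

Partitioned: [54, 24, 20, 68, 95, 74, 96]


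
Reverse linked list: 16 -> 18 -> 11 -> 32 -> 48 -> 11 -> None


Step 1: curr=16, set curr.next=prev(None) | reversed so far: 16
Step 2: curr=18, set curr.next=prev(16) | reversed so far: 18 -> 16
Step 3: curr=11, set curr.next=prev(18) | reversed so far: 11 -> 18 -> 16
Step 4: curr=32, set curr.next=prev(11) | reversed so far: 32 -> 11 -> 18 -> 16
Step 5: curr=48, set curr.next=prev(32) | reversed so far: 48 -> 32 -> 11 -> 18 -> 16
Step 6: curr=11, set curr.next=prev(48) | reversed so far: 11 -> 48 -> 32 -> 11 -> 18 -> 16

11 -> 48 -> 32 -> 11 -> 18 -> 16 -> None


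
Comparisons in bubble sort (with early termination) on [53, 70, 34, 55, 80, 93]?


Algorithm: bubble sort (with early termination)
Input: [53, 70, 34, 55, 80, 93]
Sorted: [34, 53, 55, 70, 80, 93]

12


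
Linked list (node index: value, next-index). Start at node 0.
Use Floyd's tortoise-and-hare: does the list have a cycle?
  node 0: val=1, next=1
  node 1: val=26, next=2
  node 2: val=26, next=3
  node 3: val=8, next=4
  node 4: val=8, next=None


Floyd's tortoise (slow, +1) and hare (fast, +2):
  init: slow=0, fast=0
  step 1: slow=1, fast=2
  step 2: slow=2, fast=4
  step 3: fast -> None, no cycle

Cycle: no


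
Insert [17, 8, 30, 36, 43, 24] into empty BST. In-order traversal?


Insert 17: root
Insert 8: L from 17
Insert 30: R from 17
Insert 36: R from 17 -> R from 30
Insert 43: R from 17 -> R from 30 -> R from 36
Insert 24: R from 17 -> L from 30

In-order: [8, 17, 24, 30, 36, 43]


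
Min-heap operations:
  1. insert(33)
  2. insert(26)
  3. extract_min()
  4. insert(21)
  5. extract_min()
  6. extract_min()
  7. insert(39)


insert(33) -> [33]
insert(26) -> [26, 33]
extract_min()->26, [33]
insert(21) -> [21, 33]
extract_min()->21, [33]
extract_min()->33, []
insert(39) -> [39]

Final heap: [39]


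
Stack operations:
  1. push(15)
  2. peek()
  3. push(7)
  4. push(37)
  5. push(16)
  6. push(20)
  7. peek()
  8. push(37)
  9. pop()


push(15) -> [15]
peek()->15
push(7) -> [15, 7]
push(37) -> [15, 7, 37]
push(16) -> [15, 7, 37, 16]
push(20) -> [15, 7, 37, 16, 20]
peek()->20
push(37) -> [15, 7, 37, 16, 20, 37]
pop()->37, [15, 7, 37, 16, 20]

Final stack: [15, 7, 37, 16, 20]


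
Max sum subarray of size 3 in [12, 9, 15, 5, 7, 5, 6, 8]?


[0:3]: 36
[1:4]: 29
[2:5]: 27
[3:6]: 17
[4:7]: 18
[5:8]: 19

Max: 36 at [0:3]


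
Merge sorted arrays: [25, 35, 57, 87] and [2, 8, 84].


Take 2 from B
Take 8 from B
Take 25 from A
Take 35 from A
Take 57 from A
Take 84 from B

Merged: [2, 8, 25, 35, 57, 84, 87]


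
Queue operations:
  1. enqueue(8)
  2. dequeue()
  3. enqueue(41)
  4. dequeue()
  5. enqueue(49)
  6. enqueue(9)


enqueue(8) -> [8]
dequeue()->8, []
enqueue(41) -> [41]
dequeue()->41, []
enqueue(49) -> [49]
enqueue(9) -> [49, 9]

Final queue: [49, 9]


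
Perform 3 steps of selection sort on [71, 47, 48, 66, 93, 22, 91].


Initial: [71, 47, 48, 66, 93, 22, 91]
Step 1: min=22 at 5
  Swap: [22, 47, 48, 66, 93, 71, 91]
Step 2: min=47 at 1
  Swap: [22, 47, 48, 66, 93, 71, 91]
Step 3: min=48 at 2
  Swap: [22, 47, 48, 66, 93, 71, 91]

After 3 steps: [22, 47, 48, 66, 93, 71, 91]


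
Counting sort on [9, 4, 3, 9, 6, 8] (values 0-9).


Input: [9, 4, 3, 9, 6, 8]
Counts: [0, 0, 0, 1, 1, 0, 1, 0, 1, 2]

Sorted: [3, 4, 6, 8, 9, 9]


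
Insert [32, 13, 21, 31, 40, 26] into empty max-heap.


Insert 32: [32]
Insert 13: [32, 13]
Insert 21: [32, 13, 21]
Insert 31: [32, 31, 21, 13]
Insert 40: [40, 32, 21, 13, 31]
Insert 26: [40, 32, 26, 13, 31, 21]

Final heap: [40, 32, 26, 13, 31, 21]


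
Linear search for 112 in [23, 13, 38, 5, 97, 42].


i=0: 23!=112
i=1: 13!=112
i=2: 38!=112
i=3: 5!=112
i=4: 97!=112
i=5: 42!=112

Not found, 6 comps


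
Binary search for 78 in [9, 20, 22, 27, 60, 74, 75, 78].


Step 1: lo=0, hi=7, mid=3, val=27
Step 2: lo=4, hi=7, mid=5, val=74
Step 3: lo=6, hi=7, mid=6, val=75
Step 4: lo=7, hi=7, mid=7, val=78

Found at index 7


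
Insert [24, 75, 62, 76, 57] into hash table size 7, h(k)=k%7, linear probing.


Insert 24: h=3 -> slot 3
Insert 75: h=5 -> slot 5
Insert 62: h=6 -> slot 6
Insert 76: h=6, 1 probes -> slot 0
Insert 57: h=1 -> slot 1

Table: [76, 57, None, 24, None, 75, 62]


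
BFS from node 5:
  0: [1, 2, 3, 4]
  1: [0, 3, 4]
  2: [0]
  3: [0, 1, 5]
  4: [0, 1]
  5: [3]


Visit 5, enqueue [3]
Visit 3, enqueue [0, 1]
Visit 0, enqueue [2, 4]
Visit 1, enqueue []
Visit 2, enqueue []
Visit 4, enqueue []

BFS order: [5, 3, 0, 1, 2, 4]


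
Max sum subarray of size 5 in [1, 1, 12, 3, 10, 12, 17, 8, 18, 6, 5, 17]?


[0:5]: 27
[1:6]: 38
[2:7]: 54
[3:8]: 50
[4:9]: 65
[5:10]: 61
[6:11]: 54
[7:12]: 54

Max: 65 at [4:9]


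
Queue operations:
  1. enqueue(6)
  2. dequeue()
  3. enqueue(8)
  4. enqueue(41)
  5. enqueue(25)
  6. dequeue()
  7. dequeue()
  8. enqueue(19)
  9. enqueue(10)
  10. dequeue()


enqueue(6) -> [6]
dequeue()->6, []
enqueue(8) -> [8]
enqueue(41) -> [8, 41]
enqueue(25) -> [8, 41, 25]
dequeue()->8, [41, 25]
dequeue()->41, [25]
enqueue(19) -> [25, 19]
enqueue(10) -> [25, 19, 10]
dequeue()->25, [19, 10]

Final queue: [19, 10]


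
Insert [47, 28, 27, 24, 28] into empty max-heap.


Insert 47: [47]
Insert 28: [47, 28]
Insert 27: [47, 28, 27]
Insert 24: [47, 28, 27, 24]
Insert 28: [47, 28, 27, 24, 28]

Final heap: [47, 28, 27, 24, 28]


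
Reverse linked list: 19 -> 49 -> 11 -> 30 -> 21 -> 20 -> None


Step 1: curr=19, set curr.next=prev(None) | reversed so far: 19
Step 2: curr=49, set curr.next=prev(19) | reversed so far: 49 -> 19
Step 3: curr=11, set curr.next=prev(49) | reversed so far: 11 -> 49 -> 19
Step 4: curr=30, set curr.next=prev(11) | reversed so far: 30 -> 11 -> 49 -> 19
Step 5: curr=21, set curr.next=prev(30) | reversed so far: 21 -> 30 -> 11 -> 49 -> 19
Step 6: curr=20, set curr.next=prev(21) | reversed so far: 20 -> 21 -> 30 -> 11 -> 49 -> 19

20 -> 21 -> 30 -> 11 -> 49 -> 19 -> None


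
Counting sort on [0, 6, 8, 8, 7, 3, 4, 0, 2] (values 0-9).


Input: [0, 6, 8, 8, 7, 3, 4, 0, 2]
Counts: [2, 0, 1, 1, 1, 0, 1, 1, 2, 0]

Sorted: [0, 0, 2, 3, 4, 6, 7, 8, 8]


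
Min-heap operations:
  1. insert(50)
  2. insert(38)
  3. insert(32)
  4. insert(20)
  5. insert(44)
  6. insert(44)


insert(50) -> [50]
insert(38) -> [38, 50]
insert(32) -> [32, 50, 38]
insert(20) -> [20, 32, 38, 50]
insert(44) -> [20, 32, 38, 50, 44]
insert(44) -> [20, 32, 38, 50, 44, 44]

Final heap: [20, 32, 38, 50, 44, 44]


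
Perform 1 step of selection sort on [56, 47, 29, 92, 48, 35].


Initial: [56, 47, 29, 92, 48, 35]
Step 1: min=29 at 2
  Swap: [29, 47, 56, 92, 48, 35]

After 1 step: [29, 47, 56, 92, 48, 35]


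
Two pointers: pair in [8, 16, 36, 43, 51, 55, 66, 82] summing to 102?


lo=0(8)+hi=7(82)=90
lo=1(16)+hi=7(82)=98
lo=2(36)+hi=7(82)=118
lo=2(36)+hi=6(66)=102

Yes: 36+66=102


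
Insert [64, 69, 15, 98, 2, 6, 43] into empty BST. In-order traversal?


Insert 64: root
Insert 69: R from 64
Insert 15: L from 64
Insert 98: R from 64 -> R from 69
Insert 2: L from 64 -> L from 15
Insert 6: L from 64 -> L from 15 -> R from 2
Insert 43: L from 64 -> R from 15

In-order: [2, 6, 15, 43, 64, 69, 98]


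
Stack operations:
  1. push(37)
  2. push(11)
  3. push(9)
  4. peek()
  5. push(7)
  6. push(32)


push(37) -> [37]
push(11) -> [37, 11]
push(9) -> [37, 11, 9]
peek()->9
push(7) -> [37, 11, 9, 7]
push(32) -> [37, 11, 9, 7, 32]

Final stack: [37, 11, 9, 7, 32]


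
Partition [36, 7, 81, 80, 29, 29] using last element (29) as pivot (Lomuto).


Pivot: 29
  7 <= 29: swap -> [7, 36, 81, 80, 29, 29]
  29 <= 29: swap -> [7, 29, 81, 80, 36, 29]
Place pivot at 2: [7, 29, 29, 80, 36, 81]

Partitioned: [7, 29, 29, 80, 36, 81]


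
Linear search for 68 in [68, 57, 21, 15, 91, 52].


i=0: 68==68 found!

Found at 0, 1 comps


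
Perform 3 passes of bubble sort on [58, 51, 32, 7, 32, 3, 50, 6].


Initial: [58, 51, 32, 7, 32, 3, 50, 6]
Pass 1: [51, 32, 7, 32, 3, 50, 6, 58] (7 swaps)
Pass 2: [32, 7, 32, 3, 50, 6, 51, 58] (6 swaps)
Pass 3: [7, 32, 3, 32, 6, 50, 51, 58] (3 swaps)

After 3 passes: [7, 32, 3, 32, 6, 50, 51, 58]


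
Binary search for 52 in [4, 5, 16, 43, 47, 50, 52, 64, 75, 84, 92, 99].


Step 1: lo=0, hi=11, mid=5, val=50
Step 2: lo=6, hi=11, mid=8, val=75
Step 3: lo=6, hi=7, mid=6, val=52

Found at index 6


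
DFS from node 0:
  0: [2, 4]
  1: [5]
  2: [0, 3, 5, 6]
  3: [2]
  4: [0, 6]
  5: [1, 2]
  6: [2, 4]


Visit 0, push [4, 2]
Visit 2, push [6, 5, 3]
Visit 3, push []
Visit 5, push [1]
Visit 1, push []
Visit 6, push [4]
Visit 4, push []

DFS order: [0, 2, 3, 5, 1, 6, 4]


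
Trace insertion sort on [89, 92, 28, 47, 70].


Initial: [89, 92, 28, 47, 70]
Insert 92: [89, 92, 28, 47, 70]
Insert 28: [28, 89, 92, 47, 70]
Insert 47: [28, 47, 89, 92, 70]
Insert 70: [28, 47, 70, 89, 92]

Sorted: [28, 47, 70, 89, 92]


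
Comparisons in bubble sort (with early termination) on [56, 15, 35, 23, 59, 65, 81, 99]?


Algorithm: bubble sort (with early termination)
Input: [56, 15, 35, 23, 59, 65, 81, 99]
Sorted: [15, 23, 35, 56, 59, 65, 81, 99]

18


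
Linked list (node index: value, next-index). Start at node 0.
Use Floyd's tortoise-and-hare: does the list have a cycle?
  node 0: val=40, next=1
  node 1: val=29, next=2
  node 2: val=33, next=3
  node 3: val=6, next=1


Floyd's tortoise (slow, +1) and hare (fast, +2):
  init: slow=0, fast=0
  step 1: slow=1, fast=2
  step 2: slow=2, fast=1
  step 3: slow=3, fast=3
  slow == fast at node 3: cycle detected

Cycle: yes


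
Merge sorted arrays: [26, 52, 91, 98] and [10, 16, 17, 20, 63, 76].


Take 10 from B
Take 16 from B
Take 17 from B
Take 20 from B
Take 26 from A
Take 52 from A
Take 63 from B
Take 76 from B

Merged: [10, 16, 17, 20, 26, 52, 63, 76, 91, 98]


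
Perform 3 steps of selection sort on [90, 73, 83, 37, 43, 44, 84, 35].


Initial: [90, 73, 83, 37, 43, 44, 84, 35]
Step 1: min=35 at 7
  Swap: [35, 73, 83, 37, 43, 44, 84, 90]
Step 2: min=37 at 3
  Swap: [35, 37, 83, 73, 43, 44, 84, 90]
Step 3: min=43 at 4
  Swap: [35, 37, 43, 73, 83, 44, 84, 90]

After 3 steps: [35, 37, 43, 73, 83, 44, 84, 90]


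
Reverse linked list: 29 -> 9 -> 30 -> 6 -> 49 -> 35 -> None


Step 1: curr=29, set curr.next=prev(None) | reversed so far: 29
Step 2: curr=9, set curr.next=prev(29) | reversed so far: 9 -> 29
Step 3: curr=30, set curr.next=prev(9) | reversed so far: 30 -> 9 -> 29
Step 4: curr=6, set curr.next=prev(30) | reversed so far: 6 -> 30 -> 9 -> 29
Step 5: curr=49, set curr.next=prev(6) | reversed so far: 49 -> 6 -> 30 -> 9 -> 29
Step 6: curr=35, set curr.next=prev(49) | reversed so far: 35 -> 49 -> 6 -> 30 -> 9 -> 29

35 -> 49 -> 6 -> 30 -> 9 -> 29 -> None


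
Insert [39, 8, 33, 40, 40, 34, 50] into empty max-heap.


Insert 39: [39]
Insert 8: [39, 8]
Insert 33: [39, 8, 33]
Insert 40: [40, 39, 33, 8]
Insert 40: [40, 40, 33, 8, 39]
Insert 34: [40, 40, 34, 8, 39, 33]
Insert 50: [50, 40, 40, 8, 39, 33, 34]

Final heap: [50, 40, 40, 8, 39, 33, 34]


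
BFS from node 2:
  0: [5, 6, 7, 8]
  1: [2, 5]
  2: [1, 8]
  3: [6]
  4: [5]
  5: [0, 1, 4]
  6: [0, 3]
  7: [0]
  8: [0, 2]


Visit 2, enqueue [1, 8]
Visit 1, enqueue [5]
Visit 8, enqueue [0]
Visit 5, enqueue [4]
Visit 0, enqueue [6, 7]
Visit 4, enqueue []
Visit 6, enqueue [3]
Visit 7, enqueue []
Visit 3, enqueue []

BFS order: [2, 1, 8, 5, 0, 4, 6, 7, 3]


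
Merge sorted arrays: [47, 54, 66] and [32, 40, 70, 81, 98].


Take 32 from B
Take 40 from B
Take 47 from A
Take 54 from A
Take 66 from A

Merged: [32, 40, 47, 54, 66, 70, 81, 98]


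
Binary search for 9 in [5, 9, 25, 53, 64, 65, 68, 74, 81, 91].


Step 1: lo=0, hi=9, mid=4, val=64
Step 2: lo=0, hi=3, mid=1, val=9

Found at index 1


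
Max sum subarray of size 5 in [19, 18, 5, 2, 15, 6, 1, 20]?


[0:5]: 59
[1:6]: 46
[2:7]: 29
[3:8]: 44

Max: 59 at [0:5]


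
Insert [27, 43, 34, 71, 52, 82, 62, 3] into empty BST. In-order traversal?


Insert 27: root
Insert 43: R from 27
Insert 34: R from 27 -> L from 43
Insert 71: R from 27 -> R from 43
Insert 52: R from 27 -> R from 43 -> L from 71
Insert 82: R from 27 -> R from 43 -> R from 71
Insert 62: R from 27 -> R from 43 -> L from 71 -> R from 52
Insert 3: L from 27

In-order: [3, 27, 34, 43, 52, 62, 71, 82]


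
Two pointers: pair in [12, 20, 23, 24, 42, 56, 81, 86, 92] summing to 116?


lo=0(12)+hi=8(92)=104
lo=1(20)+hi=8(92)=112
lo=2(23)+hi=8(92)=115
lo=3(24)+hi=8(92)=116

Yes: 24+92=116


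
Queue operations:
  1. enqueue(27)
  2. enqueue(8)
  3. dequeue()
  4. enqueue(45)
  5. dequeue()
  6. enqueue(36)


enqueue(27) -> [27]
enqueue(8) -> [27, 8]
dequeue()->27, [8]
enqueue(45) -> [8, 45]
dequeue()->8, [45]
enqueue(36) -> [45, 36]

Final queue: [45, 36]


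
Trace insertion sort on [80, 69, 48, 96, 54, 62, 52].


Initial: [80, 69, 48, 96, 54, 62, 52]
Insert 69: [69, 80, 48, 96, 54, 62, 52]
Insert 48: [48, 69, 80, 96, 54, 62, 52]
Insert 96: [48, 69, 80, 96, 54, 62, 52]
Insert 54: [48, 54, 69, 80, 96, 62, 52]
Insert 62: [48, 54, 62, 69, 80, 96, 52]
Insert 52: [48, 52, 54, 62, 69, 80, 96]

Sorted: [48, 52, 54, 62, 69, 80, 96]


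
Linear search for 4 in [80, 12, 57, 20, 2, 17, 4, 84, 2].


i=0: 80!=4
i=1: 12!=4
i=2: 57!=4
i=3: 20!=4
i=4: 2!=4
i=5: 17!=4
i=6: 4==4 found!

Found at 6, 7 comps


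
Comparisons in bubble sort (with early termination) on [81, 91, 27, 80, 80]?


Algorithm: bubble sort (with early termination)
Input: [81, 91, 27, 80, 80]
Sorted: [27, 80, 80, 81, 91]

9


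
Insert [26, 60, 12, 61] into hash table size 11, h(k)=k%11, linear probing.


Insert 26: h=4 -> slot 4
Insert 60: h=5 -> slot 5
Insert 12: h=1 -> slot 1
Insert 61: h=6 -> slot 6

Table: [None, 12, None, None, 26, 60, 61, None, None, None, None]


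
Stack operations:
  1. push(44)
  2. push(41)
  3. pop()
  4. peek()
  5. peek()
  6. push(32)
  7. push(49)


push(44) -> [44]
push(41) -> [44, 41]
pop()->41, [44]
peek()->44
peek()->44
push(32) -> [44, 32]
push(49) -> [44, 32, 49]

Final stack: [44, 32, 49]


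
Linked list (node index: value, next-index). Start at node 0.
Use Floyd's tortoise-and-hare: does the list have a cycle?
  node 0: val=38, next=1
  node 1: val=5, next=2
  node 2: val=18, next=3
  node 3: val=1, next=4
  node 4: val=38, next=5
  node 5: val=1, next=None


Floyd's tortoise (slow, +1) and hare (fast, +2):
  init: slow=0, fast=0
  step 1: slow=1, fast=2
  step 2: slow=2, fast=4
  step 3: fast 4->5->None, no cycle

Cycle: no


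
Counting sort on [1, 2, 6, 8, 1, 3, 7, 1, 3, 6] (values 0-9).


Input: [1, 2, 6, 8, 1, 3, 7, 1, 3, 6]
Counts: [0, 3, 1, 2, 0, 0, 2, 1, 1, 0]

Sorted: [1, 1, 1, 2, 3, 3, 6, 6, 7, 8]


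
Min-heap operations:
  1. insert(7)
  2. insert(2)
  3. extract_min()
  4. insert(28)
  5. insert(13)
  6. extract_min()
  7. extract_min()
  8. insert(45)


insert(7) -> [7]
insert(2) -> [2, 7]
extract_min()->2, [7]
insert(28) -> [7, 28]
insert(13) -> [7, 28, 13]
extract_min()->7, [13, 28]
extract_min()->13, [28]
insert(45) -> [28, 45]

Final heap: [28, 45]


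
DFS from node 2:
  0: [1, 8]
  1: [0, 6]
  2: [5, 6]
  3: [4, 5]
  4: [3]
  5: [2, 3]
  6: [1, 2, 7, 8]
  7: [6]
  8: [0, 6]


Visit 2, push [6, 5]
Visit 5, push [3]
Visit 3, push [4]
Visit 4, push []
Visit 6, push [8, 7, 1]
Visit 1, push [0]
Visit 0, push [8]
Visit 8, push []
Visit 7, push []

DFS order: [2, 5, 3, 4, 6, 1, 0, 8, 7]


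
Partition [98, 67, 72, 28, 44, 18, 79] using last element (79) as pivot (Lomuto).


Pivot: 79
  67 <= 79: swap -> [67, 98, 72, 28, 44, 18, 79]
  72 <= 79: swap -> [67, 72, 98, 28, 44, 18, 79]
  28 <= 79: swap -> [67, 72, 28, 98, 44, 18, 79]
  44 <= 79: swap -> [67, 72, 28, 44, 98, 18, 79]
  18 <= 79: swap -> [67, 72, 28, 44, 18, 98, 79]
Place pivot at 5: [67, 72, 28, 44, 18, 79, 98]

Partitioned: [67, 72, 28, 44, 18, 79, 98]


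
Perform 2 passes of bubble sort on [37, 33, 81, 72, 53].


Initial: [37, 33, 81, 72, 53]
Pass 1: [33, 37, 72, 53, 81] (3 swaps)
Pass 2: [33, 37, 53, 72, 81] (1 swaps)

After 2 passes: [33, 37, 53, 72, 81]


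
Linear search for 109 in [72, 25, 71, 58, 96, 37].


i=0: 72!=109
i=1: 25!=109
i=2: 71!=109
i=3: 58!=109
i=4: 96!=109
i=5: 37!=109

Not found, 6 comps


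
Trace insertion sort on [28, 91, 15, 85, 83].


Initial: [28, 91, 15, 85, 83]
Insert 91: [28, 91, 15, 85, 83]
Insert 15: [15, 28, 91, 85, 83]
Insert 85: [15, 28, 85, 91, 83]
Insert 83: [15, 28, 83, 85, 91]

Sorted: [15, 28, 83, 85, 91]


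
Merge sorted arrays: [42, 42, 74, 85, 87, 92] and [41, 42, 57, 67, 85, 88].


Take 41 from B
Take 42 from A
Take 42 from A
Take 42 from B
Take 57 from B
Take 67 from B
Take 74 from A
Take 85 from A
Take 85 from B
Take 87 from A
Take 88 from B

Merged: [41, 42, 42, 42, 57, 67, 74, 85, 85, 87, 88, 92]


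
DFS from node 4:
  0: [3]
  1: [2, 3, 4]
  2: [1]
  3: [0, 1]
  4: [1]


Visit 4, push [1]
Visit 1, push [3, 2]
Visit 2, push []
Visit 3, push [0]
Visit 0, push []

DFS order: [4, 1, 2, 3, 0]


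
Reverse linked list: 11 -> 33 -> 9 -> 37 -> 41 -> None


Step 1: curr=11, set curr.next=prev(None) | reversed so far: 11
Step 2: curr=33, set curr.next=prev(11) | reversed so far: 33 -> 11
Step 3: curr=9, set curr.next=prev(33) | reversed so far: 9 -> 33 -> 11
Step 4: curr=37, set curr.next=prev(9) | reversed so far: 37 -> 9 -> 33 -> 11
Step 5: curr=41, set curr.next=prev(37) | reversed so far: 41 -> 37 -> 9 -> 33 -> 11

41 -> 37 -> 9 -> 33 -> 11 -> None


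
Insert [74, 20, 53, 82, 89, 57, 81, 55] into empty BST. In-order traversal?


Insert 74: root
Insert 20: L from 74
Insert 53: L from 74 -> R from 20
Insert 82: R from 74
Insert 89: R from 74 -> R from 82
Insert 57: L from 74 -> R from 20 -> R from 53
Insert 81: R from 74 -> L from 82
Insert 55: L from 74 -> R from 20 -> R from 53 -> L from 57

In-order: [20, 53, 55, 57, 74, 81, 82, 89]


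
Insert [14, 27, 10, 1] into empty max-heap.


Insert 14: [14]
Insert 27: [27, 14]
Insert 10: [27, 14, 10]
Insert 1: [27, 14, 10, 1]

Final heap: [27, 14, 10, 1]


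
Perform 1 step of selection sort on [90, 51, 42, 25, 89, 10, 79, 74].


Initial: [90, 51, 42, 25, 89, 10, 79, 74]
Step 1: min=10 at 5
  Swap: [10, 51, 42, 25, 89, 90, 79, 74]

After 1 step: [10, 51, 42, 25, 89, 90, 79, 74]


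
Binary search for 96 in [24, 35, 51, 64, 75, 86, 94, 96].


Step 1: lo=0, hi=7, mid=3, val=64
Step 2: lo=4, hi=7, mid=5, val=86
Step 3: lo=6, hi=7, mid=6, val=94
Step 4: lo=7, hi=7, mid=7, val=96

Found at index 7


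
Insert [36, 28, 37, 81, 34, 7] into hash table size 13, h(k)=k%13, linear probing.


Insert 36: h=10 -> slot 10
Insert 28: h=2 -> slot 2
Insert 37: h=11 -> slot 11
Insert 81: h=3 -> slot 3
Insert 34: h=8 -> slot 8
Insert 7: h=7 -> slot 7

Table: [None, None, 28, 81, None, None, None, 7, 34, None, 36, 37, None]


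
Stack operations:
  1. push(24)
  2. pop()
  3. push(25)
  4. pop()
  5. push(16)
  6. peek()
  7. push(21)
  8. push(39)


push(24) -> [24]
pop()->24, []
push(25) -> [25]
pop()->25, []
push(16) -> [16]
peek()->16
push(21) -> [16, 21]
push(39) -> [16, 21, 39]

Final stack: [16, 21, 39]


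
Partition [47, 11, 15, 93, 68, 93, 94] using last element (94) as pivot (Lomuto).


Pivot: 94
  47 <= 94: advance i (no swap)
  11 <= 94: advance i (no swap)
  15 <= 94: advance i (no swap)
  93 <= 94: advance i (no swap)
  68 <= 94: advance i (no swap)
  93 <= 94: advance i (no swap)
Place pivot at 6: [47, 11, 15, 93, 68, 93, 94]

Partitioned: [47, 11, 15, 93, 68, 93, 94]


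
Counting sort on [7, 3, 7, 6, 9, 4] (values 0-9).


Input: [7, 3, 7, 6, 9, 4]
Counts: [0, 0, 0, 1, 1, 0, 1, 2, 0, 1]

Sorted: [3, 4, 6, 7, 7, 9]


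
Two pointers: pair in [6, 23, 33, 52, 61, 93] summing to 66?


lo=0(6)+hi=5(93)=99
lo=0(6)+hi=4(61)=67
lo=0(6)+hi=3(52)=58
lo=1(23)+hi=3(52)=75
lo=1(23)+hi=2(33)=56

No pair found


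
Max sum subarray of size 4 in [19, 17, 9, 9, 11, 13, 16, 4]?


[0:4]: 54
[1:5]: 46
[2:6]: 42
[3:7]: 49
[4:8]: 44

Max: 54 at [0:4]


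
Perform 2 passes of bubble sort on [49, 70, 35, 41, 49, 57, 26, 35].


Initial: [49, 70, 35, 41, 49, 57, 26, 35]
Pass 1: [49, 35, 41, 49, 57, 26, 35, 70] (6 swaps)
Pass 2: [35, 41, 49, 49, 26, 35, 57, 70] (4 swaps)

After 2 passes: [35, 41, 49, 49, 26, 35, 57, 70]


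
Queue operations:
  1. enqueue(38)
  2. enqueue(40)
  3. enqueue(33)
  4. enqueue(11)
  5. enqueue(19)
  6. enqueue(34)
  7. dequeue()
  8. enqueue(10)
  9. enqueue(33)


enqueue(38) -> [38]
enqueue(40) -> [38, 40]
enqueue(33) -> [38, 40, 33]
enqueue(11) -> [38, 40, 33, 11]
enqueue(19) -> [38, 40, 33, 11, 19]
enqueue(34) -> [38, 40, 33, 11, 19, 34]
dequeue()->38, [40, 33, 11, 19, 34]
enqueue(10) -> [40, 33, 11, 19, 34, 10]
enqueue(33) -> [40, 33, 11, 19, 34, 10, 33]

Final queue: [40, 33, 11, 19, 34, 10, 33]


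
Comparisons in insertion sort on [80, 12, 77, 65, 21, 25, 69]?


Algorithm: insertion sort
Input: [80, 12, 77, 65, 21, 25, 69]
Sorted: [12, 21, 25, 65, 69, 77, 80]

17


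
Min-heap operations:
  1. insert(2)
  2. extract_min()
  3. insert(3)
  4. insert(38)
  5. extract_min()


insert(2) -> [2]
extract_min()->2, []
insert(3) -> [3]
insert(38) -> [3, 38]
extract_min()->3, [38]

Final heap: [38]


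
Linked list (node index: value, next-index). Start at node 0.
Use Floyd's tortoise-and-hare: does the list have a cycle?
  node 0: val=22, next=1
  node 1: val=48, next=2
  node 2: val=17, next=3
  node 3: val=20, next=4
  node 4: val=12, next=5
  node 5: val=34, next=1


Floyd's tortoise (slow, +1) and hare (fast, +2):
  init: slow=0, fast=0
  step 1: slow=1, fast=2
  step 2: slow=2, fast=4
  step 3: slow=3, fast=1
  step 4: slow=4, fast=3
  step 5: slow=5, fast=5
  slow == fast at node 5: cycle detected

Cycle: yes


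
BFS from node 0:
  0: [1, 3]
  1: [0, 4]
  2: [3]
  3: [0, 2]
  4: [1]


Visit 0, enqueue [1, 3]
Visit 1, enqueue [4]
Visit 3, enqueue [2]
Visit 4, enqueue []
Visit 2, enqueue []

BFS order: [0, 1, 3, 4, 2]


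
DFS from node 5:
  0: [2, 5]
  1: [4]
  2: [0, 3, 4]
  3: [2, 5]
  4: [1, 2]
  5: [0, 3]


Visit 5, push [3, 0]
Visit 0, push [2]
Visit 2, push [4, 3]
Visit 3, push []
Visit 4, push [1]
Visit 1, push []

DFS order: [5, 0, 2, 3, 4, 1]


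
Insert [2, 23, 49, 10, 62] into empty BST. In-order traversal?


Insert 2: root
Insert 23: R from 2
Insert 49: R from 2 -> R from 23
Insert 10: R from 2 -> L from 23
Insert 62: R from 2 -> R from 23 -> R from 49

In-order: [2, 10, 23, 49, 62]


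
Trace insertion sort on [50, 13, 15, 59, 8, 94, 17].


Initial: [50, 13, 15, 59, 8, 94, 17]
Insert 13: [13, 50, 15, 59, 8, 94, 17]
Insert 15: [13, 15, 50, 59, 8, 94, 17]
Insert 59: [13, 15, 50, 59, 8, 94, 17]
Insert 8: [8, 13, 15, 50, 59, 94, 17]
Insert 94: [8, 13, 15, 50, 59, 94, 17]
Insert 17: [8, 13, 15, 17, 50, 59, 94]

Sorted: [8, 13, 15, 17, 50, 59, 94]


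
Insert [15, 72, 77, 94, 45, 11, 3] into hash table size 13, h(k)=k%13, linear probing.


Insert 15: h=2 -> slot 2
Insert 72: h=7 -> slot 7
Insert 77: h=12 -> slot 12
Insert 94: h=3 -> slot 3
Insert 45: h=6 -> slot 6
Insert 11: h=11 -> slot 11
Insert 3: h=3, 1 probes -> slot 4

Table: [None, None, 15, 94, 3, None, 45, 72, None, None, None, 11, 77]


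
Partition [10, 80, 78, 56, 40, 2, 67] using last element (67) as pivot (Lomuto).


Pivot: 67
  10 <= 67: advance i (no swap)
  56 <= 67: swap -> [10, 56, 78, 80, 40, 2, 67]
  40 <= 67: swap -> [10, 56, 40, 80, 78, 2, 67]
  2 <= 67: swap -> [10, 56, 40, 2, 78, 80, 67]
Place pivot at 4: [10, 56, 40, 2, 67, 80, 78]

Partitioned: [10, 56, 40, 2, 67, 80, 78]


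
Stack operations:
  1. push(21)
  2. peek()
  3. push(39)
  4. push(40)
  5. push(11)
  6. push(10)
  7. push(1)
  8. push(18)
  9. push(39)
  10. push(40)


push(21) -> [21]
peek()->21
push(39) -> [21, 39]
push(40) -> [21, 39, 40]
push(11) -> [21, 39, 40, 11]
push(10) -> [21, 39, 40, 11, 10]
push(1) -> [21, 39, 40, 11, 10, 1]
push(18) -> [21, 39, 40, 11, 10, 1, 18]
push(39) -> [21, 39, 40, 11, 10, 1, 18, 39]
push(40) -> [21, 39, 40, 11, 10, 1, 18, 39, 40]

Final stack: [21, 39, 40, 11, 10, 1, 18, 39, 40]


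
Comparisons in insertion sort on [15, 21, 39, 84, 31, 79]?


Algorithm: insertion sort
Input: [15, 21, 39, 84, 31, 79]
Sorted: [15, 21, 31, 39, 79, 84]

8


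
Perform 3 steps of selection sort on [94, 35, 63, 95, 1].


Initial: [94, 35, 63, 95, 1]
Step 1: min=1 at 4
  Swap: [1, 35, 63, 95, 94]
Step 2: min=35 at 1
  Swap: [1, 35, 63, 95, 94]
Step 3: min=63 at 2
  Swap: [1, 35, 63, 95, 94]

After 3 steps: [1, 35, 63, 95, 94]


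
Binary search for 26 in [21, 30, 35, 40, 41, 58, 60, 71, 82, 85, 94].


Step 1: lo=0, hi=10, mid=5, val=58
Step 2: lo=0, hi=4, mid=2, val=35
Step 3: lo=0, hi=1, mid=0, val=21
Step 4: lo=1, hi=1, mid=1, val=30

Not found


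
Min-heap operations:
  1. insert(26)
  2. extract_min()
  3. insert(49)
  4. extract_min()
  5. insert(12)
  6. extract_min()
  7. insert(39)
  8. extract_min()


insert(26) -> [26]
extract_min()->26, []
insert(49) -> [49]
extract_min()->49, []
insert(12) -> [12]
extract_min()->12, []
insert(39) -> [39]
extract_min()->39, []

Final heap: []


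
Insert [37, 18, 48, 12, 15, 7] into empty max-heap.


Insert 37: [37]
Insert 18: [37, 18]
Insert 48: [48, 18, 37]
Insert 12: [48, 18, 37, 12]
Insert 15: [48, 18, 37, 12, 15]
Insert 7: [48, 18, 37, 12, 15, 7]

Final heap: [48, 18, 37, 12, 15, 7]


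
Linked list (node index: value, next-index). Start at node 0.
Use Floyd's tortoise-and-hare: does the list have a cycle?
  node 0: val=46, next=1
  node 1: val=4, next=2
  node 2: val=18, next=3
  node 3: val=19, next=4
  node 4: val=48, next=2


Floyd's tortoise (slow, +1) and hare (fast, +2):
  init: slow=0, fast=0
  step 1: slow=1, fast=2
  step 2: slow=2, fast=4
  step 3: slow=3, fast=3
  slow == fast at node 3: cycle detected

Cycle: yes


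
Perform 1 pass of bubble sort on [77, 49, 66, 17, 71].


Initial: [77, 49, 66, 17, 71]
Pass 1: [49, 66, 17, 71, 77] (4 swaps)

After 1 pass: [49, 66, 17, 71, 77]


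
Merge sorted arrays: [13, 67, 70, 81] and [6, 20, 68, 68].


Take 6 from B
Take 13 from A
Take 20 from B
Take 67 from A
Take 68 from B
Take 68 from B

Merged: [6, 13, 20, 67, 68, 68, 70, 81]


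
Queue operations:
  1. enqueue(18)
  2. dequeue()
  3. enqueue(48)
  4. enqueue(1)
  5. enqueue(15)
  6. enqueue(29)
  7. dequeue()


enqueue(18) -> [18]
dequeue()->18, []
enqueue(48) -> [48]
enqueue(1) -> [48, 1]
enqueue(15) -> [48, 1, 15]
enqueue(29) -> [48, 1, 15, 29]
dequeue()->48, [1, 15, 29]

Final queue: [1, 15, 29]


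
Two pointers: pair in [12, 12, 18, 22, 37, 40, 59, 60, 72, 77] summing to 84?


lo=0(12)+hi=9(77)=89
lo=0(12)+hi=8(72)=84

Yes: 12+72=84


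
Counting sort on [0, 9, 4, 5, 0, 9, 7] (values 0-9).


Input: [0, 9, 4, 5, 0, 9, 7]
Counts: [2, 0, 0, 0, 1, 1, 0, 1, 0, 2]

Sorted: [0, 0, 4, 5, 7, 9, 9]


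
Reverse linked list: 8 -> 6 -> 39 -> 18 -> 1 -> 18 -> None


Step 1: curr=8, set curr.next=prev(None) | reversed so far: 8
Step 2: curr=6, set curr.next=prev(8) | reversed so far: 6 -> 8
Step 3: curr=39, set curr.next=prev(6) | reversed so far: 39 -> 6 -> 8
Step 4: curr=18, set curr.next=prev(39) | reversed so far: 18 -> 39 -> 6 -> 8
Step 5: curr=1, set curr.next=prev(18) | reversed so far: 1 -> 18 -> 39 -> 6 -> 8
Step 6: curr=18, set curr.next=prev(1) | reversed so far: 18 -> 1 -> 18 -> 39 -> 6 -> 8

18 -> 1 -> 18 -> 39 -> 6 -> 8 -> None


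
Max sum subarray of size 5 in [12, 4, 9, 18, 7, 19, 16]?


[0:5]: 50
[1:6]: 57
[2:7]: 69

Max: 69 at [2:7]


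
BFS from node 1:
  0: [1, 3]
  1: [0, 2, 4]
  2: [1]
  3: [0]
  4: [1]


Visit 1, enqueue [0, 2, 4]
Visit 0, enqueue [3]
Visit 2, enqueue []
Visit 4, enqueue []
Visit 3, enqueue []

BFS order: [1, 0, 2, 4, 3]


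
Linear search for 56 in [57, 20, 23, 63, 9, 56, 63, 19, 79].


i=0: 57!=56
i=1: 20!=56
i=2: 23!=56
i=3: 63!=56
i=4: 9!=56
i=5: 56==56 found!

Found at 5, 6 comps


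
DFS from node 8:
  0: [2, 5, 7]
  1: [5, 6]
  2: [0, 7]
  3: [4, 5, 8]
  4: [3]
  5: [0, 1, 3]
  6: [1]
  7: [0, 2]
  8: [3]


Visit 8, push [3]
Visit 3, push [5, 4]
Visit 4, push []
Visit 5, push [1, 0]
Visit 0, push [7, 2]
Visit 2, push [7]
Visit 7, push []
Visit 1, push [6]
Visit 6, push []

DFS order: [8, 3, 4, 5, 0, 2, 7, 1, 6]


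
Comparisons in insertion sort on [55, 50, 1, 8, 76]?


Algorithm: insertion sort
Input: [55, 50, 1, 8, 76]
Sorted: [1, 8, 50, 55, 76]

7


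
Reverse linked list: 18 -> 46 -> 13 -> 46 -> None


Step 1: curr=18, set curr.next=prev(None) | reversed so far: 18
Step 2: curr=46, set curr.next=prev(18) | reversed so far: 46 -> 18
Step 3: curr=13, set curr.next=prev(46) | reversed so far: 13 -> 46 -> 18
Step 4: curr=46, set curr.next=prev(13) | reversed so far: 46 -> 13 -> 46 -> 18

46 -> 13 -> 46 -> 18 -> None


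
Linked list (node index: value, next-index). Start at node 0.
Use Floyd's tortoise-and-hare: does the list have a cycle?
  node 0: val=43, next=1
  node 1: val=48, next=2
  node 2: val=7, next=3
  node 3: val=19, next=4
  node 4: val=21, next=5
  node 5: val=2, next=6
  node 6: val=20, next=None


Floyd's tortoise (slow, +1) and hare (fast, +2):
  init: slow=0, fast=0
  step 1: slow=1, fast=2
  step 2: slow=2, fast=4
  step 3: slow=3, fast=6
  step 4: fast -> None, no cycle

Cycle: no


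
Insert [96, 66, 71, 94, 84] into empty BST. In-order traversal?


Insert 96: root
Insert 66: L from 96
Insert 71: L from 96 -> R from 66
Insert 94: L from 96 -> R from 66 -> R from 71
Insert 84: L from 96 -> R from 66 -> R from 71 -> L from 94

In-order: [66, 71, 84, 94, 96]


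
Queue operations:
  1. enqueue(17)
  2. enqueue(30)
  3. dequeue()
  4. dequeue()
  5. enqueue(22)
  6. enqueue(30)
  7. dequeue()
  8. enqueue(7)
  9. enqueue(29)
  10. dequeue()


enqueue(17) -> [17]
enqueue(30) -> [17, 30]
dequeue()->17, [30]
dequeue()->30, []
enqueue(22) -> [22]
enqueue(30) -> [22, 30]
dequeue()->22, [30]
enqueue(7) -> [30, 7]
enqueue(29) -> [30, 7, 29]
dequeue()->30, [7, 29]

Final queue: [7, 29]


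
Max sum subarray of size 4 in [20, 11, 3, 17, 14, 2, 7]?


[0:4]: 51
[1:5]: 45
[2:6]: 36
[3:7]: 40

Max: 51 at [0:4]


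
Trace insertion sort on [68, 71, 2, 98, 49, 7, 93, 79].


Initial: [68, 71, 2, 98, 49, 7, 93, 79]
Insert 71: [68, 71, 2, 98, 49, 7, 93, 79]
Insert 2: [2, 68, 71, 98, 49, 7, 93, 79]
Insert 98: [2, 68, 71, 98, 49, 7, 93, 79]
Insert 49: [2, 49, 68, 71, 98, 7, 93, 79]
Insert 7: [2, 7, 49, 68, 71, 98, 93, 79]
Insert 93: [2, 7, 49, 68, 71, 93, 98, 79]
Insert 79: [2, 7, 49, 68, 71, 79, 93, 98]

Sorted: [2, 7, 49, 68, 71, 79, 93, 98]


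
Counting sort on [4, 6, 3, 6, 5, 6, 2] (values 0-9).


Input: [4, 6, 3, 6, 5, 6, 2]
Counts: [0, 0, 1, 1, 1, 1, 3, 0, 0, 0]

Sorted: [2, 3, 4, 5, 6, 6, 6]


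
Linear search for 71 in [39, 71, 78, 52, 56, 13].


i=0: 39!=71
i=1: 71==71 found!

Found at 1, 2 comps


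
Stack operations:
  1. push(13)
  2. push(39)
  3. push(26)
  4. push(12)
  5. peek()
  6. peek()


push(13) -> [13]
push(39) -> [13, 39]
push(26) -> [13, 39, 26]
push(12) -> [13, 39, 26, 12]
peek()->12
peek()->12

Final stack: [13, 39, 26, 12]


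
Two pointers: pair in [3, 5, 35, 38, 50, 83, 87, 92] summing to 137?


lo=0(3)+hi=7(92)=95
lo=1(5)+hi=7(92)=97
lo=2(35)+hi=7(92)=127
lo=3(38)+hi=7(92)=130
lo=4(50)+hi=7(92)=142
lo=4(50)+hi=6(87)=137

Yes: 50+87=137


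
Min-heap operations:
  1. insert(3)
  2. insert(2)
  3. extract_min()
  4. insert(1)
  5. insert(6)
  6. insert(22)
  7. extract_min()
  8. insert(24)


insert(3) -> [3]
insert(2) -> [2, 3]
extract_min()->2, [3]
insert(1) -> [1, 3]
insert(6) -> [1, 3, 6]
insert(22) -> [1, 3, 6, 22]
extract_min()->1, [3, 22, 6]
insert(24) -> [3, 22, 6, 24]

Final heap: [3, 22, 6, 24]


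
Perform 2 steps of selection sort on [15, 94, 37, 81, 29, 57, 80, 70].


Initial: [15, 94, 37, 81, 29, 57, 80, 70]
Step 1: min=15 at 0
  Swap: [15, 94, 37, 81, 29, 57, 80, 70]
Step 2: min=29 at 4
  Swap: [15, 29, 37, 81, 94, 57, 80, 70]

After 2 steps: [15, 29, 37, 81, 94, 57, 80, 70]


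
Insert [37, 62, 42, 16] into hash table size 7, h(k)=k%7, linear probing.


Insert 37: h=2 -> slot 2
Insert 62: h=6 -> slot 6
Insert 42: h=0 -> slot 0
Insert 16: h=2, 1 probes -> slot 3

Table: [42, None, 37, 16, None, None, 62]


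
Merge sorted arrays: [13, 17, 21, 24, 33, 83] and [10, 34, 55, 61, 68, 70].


Take 10 from B
Take 13 from A
Take 17 from A
Take 21 from A
Take 24 from A
Take 33 from A
Take 34 from B
Take 55 from B
Take 61 from B
Take 68 from B
Take 70 from B

Merged: [10, 13, 17, 21, 24, 33, 34, 55, 61, 68, 70, 83]


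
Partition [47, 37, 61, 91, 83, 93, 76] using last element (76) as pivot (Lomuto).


Pivot: 76
  47 <= 76: advance i (no swap)
  37 <= 76: advance i (no swap)
  61 <= 76: advance i (no swap)
Place pivot at 3: [47, 37, 61, 76, 83, 93, 91]

Partitioned: [47, 37, 61, 76, 83, 93, 91]


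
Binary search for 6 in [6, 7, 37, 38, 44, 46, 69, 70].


Step 1: lo=0, hi=7, mid=3, val=38
Step 2: lo=0, hi=2, mid=1, val=7
Step 3: lo=0, hi=0, mid=0, val=6

Found at index 0


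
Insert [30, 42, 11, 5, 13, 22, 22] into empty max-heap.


Insert 30: [30]
Insert 42: [42, 30]
Insert 11: [42, 30, 11]
Insert 5: [42, 30, 11, 5]
Insert 13: [42, 30, 11, 5, 13]
Insert 22: [42, 30, 22, 5, 13, 11]
Insert 22: [42, 30, 22, 5, 13, 11, 22]

Final heap: [42, 30, 22, 5, 13, 11, 22]


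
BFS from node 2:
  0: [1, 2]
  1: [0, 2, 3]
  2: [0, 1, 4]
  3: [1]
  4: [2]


Visit 2, enqueue [0, 1, 4]
Visit 0, enqueue []
Visit 1, enqueue [3]
Visit 4, enqueue []
Visit 3, enqueue []

BFS order: [2, 0, 1, 4, 3]


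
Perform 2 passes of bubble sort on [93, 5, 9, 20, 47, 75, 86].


Initial: [93, 5, 9, 20, 47, 75, 86]
Pass 1: [5, 9, 20, 47, 75, 86, 93] (6 swaps)
Pass 2: [5, 9, 20, 47, 75, 86, 93] (0 swaps)

After 2 passes: [5, 9, 20, 47, 75, 86, 93]


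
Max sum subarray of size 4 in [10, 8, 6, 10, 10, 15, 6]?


[0:4]: 34
[1:5]: 34
[2:6]: 41
[3:7]: 41

Max: 41 at [2:6]


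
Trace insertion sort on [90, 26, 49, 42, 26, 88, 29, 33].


Initial: [90, 26, 49, 42, 26, 88, 29, 33]
Insert 26: [26, 90, 49, 42, 26, 88, 29, 33]
Insert 49: [26, 49, 90, 42, 26, 88, 29, 33]
Insert 42: [26, 42, 49, 90, 26, 88, 29, 33]
Insert 26: [26, 26, 42, 49, 90, 88, 29, 33]
Insert 88: [26, 26, 42, 49, 88, 90, 29, 33]
Insert 29: [26, 26, 29, 42, 49, 88, 90, 33]
Insert 33: [26, 26, 29, 33, 42, 49, 88, 90]

Sorted: [26, 26, 29, 33, 42, 49, 88, 90]


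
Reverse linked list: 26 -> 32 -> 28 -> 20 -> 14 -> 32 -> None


Step 1: curr=26, set curr.next=prev(None) | reversed so far: 26
Step 2: curr=32, set curr.next=prev(26) | reversed so far: 32 -> 26
Step 3: curr=28, set curr.next=prev(32) | reversed so far: 28 -> 32 -> 26
Step 4: curr=20, set curr.next=prev(28) | reversed so far: 20 -> 28 -> 32 -> 26
Step 5: curr=14, set curr.next=prev(20) | reversed so far: 14 -> 20 -> 28 -> 32 -> 26
Step 6: curr=32, set curr.next=prev(14) | reversed so far: 32 -> 14 -> 20 -> 28 -> 32 -> 26

32 -> 14 -> 20 -> 28 -> 32 -> 26 -> None


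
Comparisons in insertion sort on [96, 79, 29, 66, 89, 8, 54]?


Algorithm: insertion sort
Input: [96, 79, 29, 66, 89, 8, 54]
Sorted: [8, 29, 54, 66, 79, 89, 96]

18
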